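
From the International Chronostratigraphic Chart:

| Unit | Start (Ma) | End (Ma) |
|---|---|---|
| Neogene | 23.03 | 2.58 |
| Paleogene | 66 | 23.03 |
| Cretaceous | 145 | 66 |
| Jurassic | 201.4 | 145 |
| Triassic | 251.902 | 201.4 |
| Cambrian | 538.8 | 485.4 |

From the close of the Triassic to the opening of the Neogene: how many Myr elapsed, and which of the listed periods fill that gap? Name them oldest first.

The Triassic closes at 201.4 Ma and the Neogene opens at 23.03 Ma, so the interval is 201.4 − 23.03 = 178.37 Myr.
A period fits inside if it starts at or after 201.4 Ma and ends at or before 23.03 Ma; oldest first that gives Jurassic, Cretaceous, Paleogene.

178.37 million years; Jurassic, Cretaceous, Paleogene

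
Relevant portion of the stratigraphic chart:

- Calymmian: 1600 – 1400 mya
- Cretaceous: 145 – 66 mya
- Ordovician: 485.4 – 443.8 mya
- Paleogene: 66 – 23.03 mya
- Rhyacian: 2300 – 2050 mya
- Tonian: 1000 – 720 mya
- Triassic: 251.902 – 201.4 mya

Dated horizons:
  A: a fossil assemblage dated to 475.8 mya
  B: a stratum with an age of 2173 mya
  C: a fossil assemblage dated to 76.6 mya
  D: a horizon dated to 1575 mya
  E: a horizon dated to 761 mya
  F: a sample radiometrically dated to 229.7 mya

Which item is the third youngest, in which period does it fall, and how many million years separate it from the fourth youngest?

A, in the Ordovician; 285.2 million years to E

Sorted youngest-first by Ma: C (76.6), F (229.7), A (475.8), E (761), D (1575), B (2173).
The third youngest is A at 475.8 Ma, which lies in 485.4–443.8 Ma: the Ordovician.
The fourth youngest is E at 761 Ma; separation = |475.8 − 761| = 285.2 Myr.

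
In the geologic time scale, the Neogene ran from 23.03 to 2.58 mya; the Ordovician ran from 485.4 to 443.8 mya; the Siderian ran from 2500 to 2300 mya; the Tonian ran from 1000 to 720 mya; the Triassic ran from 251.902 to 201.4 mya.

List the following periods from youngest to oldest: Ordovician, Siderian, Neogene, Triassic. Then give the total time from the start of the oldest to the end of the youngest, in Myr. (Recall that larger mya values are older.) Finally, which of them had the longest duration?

Start ages (Ma): Siderian 2500, Ordovician 485.4, Triassic 251.902, Neogene 23.03.
Ordered youngest to oldest: Neogene, Triassic, Ordovician, Siderian.
Span = 2500 − 2.58 = 2497.42 Myr.
Durations: Triassic 50.502, Neogene 20.45, Siderian 200, Ordovician 41.6 → longest is Siderian (200 Myr).

Neogene → Triassic → Ordovician → Siderian; total span 2497.42 Myr; longest is Siderian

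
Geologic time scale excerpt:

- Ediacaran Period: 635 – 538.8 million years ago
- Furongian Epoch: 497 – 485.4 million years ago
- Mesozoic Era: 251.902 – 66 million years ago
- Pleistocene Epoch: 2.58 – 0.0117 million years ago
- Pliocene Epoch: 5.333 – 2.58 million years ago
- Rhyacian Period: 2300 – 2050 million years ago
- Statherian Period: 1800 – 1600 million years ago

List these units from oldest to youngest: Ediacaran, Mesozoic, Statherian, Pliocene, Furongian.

Statherian, Ediacaran, Furongian, Mesozoic, Pliocene

Read off each span (Ma): Ediacaran 635–538.8; Mesozoic 251.902–66; Statherian 1800–1600; Pliocene 5.333–2.58; Furongian 497–485.4.
Larger Ma is older, so oldest→youngest is Statherian, Ediacaran, Furongian, Mesozoic, Pliocene.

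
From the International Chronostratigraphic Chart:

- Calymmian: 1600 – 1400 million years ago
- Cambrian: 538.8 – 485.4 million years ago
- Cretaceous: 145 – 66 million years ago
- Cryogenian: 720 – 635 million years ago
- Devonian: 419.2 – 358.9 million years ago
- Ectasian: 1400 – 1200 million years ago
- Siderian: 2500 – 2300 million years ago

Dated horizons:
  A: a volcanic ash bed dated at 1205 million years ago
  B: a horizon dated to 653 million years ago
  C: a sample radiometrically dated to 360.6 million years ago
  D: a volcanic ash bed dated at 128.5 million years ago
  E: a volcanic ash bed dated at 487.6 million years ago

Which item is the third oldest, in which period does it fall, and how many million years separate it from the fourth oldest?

Sorted oldest-first by Ma: A (1205), B (653), E (487.6), C (360.6), D (128.5).
The third oldest is E at 487.6 Ma, which lies in 538.8–485.4 Ma: the Cambrian.
The fourth oldest is C at 360.6 Ma; separation = |487.6 − 360.6| = 127 Myr.

E, in the Cambrian; 127 million years to C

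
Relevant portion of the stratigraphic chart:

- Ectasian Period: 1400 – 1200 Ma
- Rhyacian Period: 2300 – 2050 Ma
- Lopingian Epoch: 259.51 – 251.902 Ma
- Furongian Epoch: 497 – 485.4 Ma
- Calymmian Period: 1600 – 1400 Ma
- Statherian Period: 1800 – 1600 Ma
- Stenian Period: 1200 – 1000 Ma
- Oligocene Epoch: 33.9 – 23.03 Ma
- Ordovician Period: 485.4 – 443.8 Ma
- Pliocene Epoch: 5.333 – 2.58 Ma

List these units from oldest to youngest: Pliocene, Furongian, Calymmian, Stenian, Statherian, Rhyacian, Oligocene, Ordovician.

Rhyacian, then Statherian, then Calymmian, then Stenian, then Furongian, then Ordovician, then Oligocene, then Pliocene

Read off each span (Ma): Pliocene 5.333–2.58; Furongian 497–485.4; Calymmian 1600–1400; Stenian 1200–1000; Statherian 1800–1600; Rhyacian 2300–2050; Oligocene 33.9–23.03; Ordovician 485.4–443.8.
Larger Ma is older, so oldest→youngest is Rhyacian, Statherian, Calymmian, Stenian, Furongian, Ordovician, Oligocene, Pliocene.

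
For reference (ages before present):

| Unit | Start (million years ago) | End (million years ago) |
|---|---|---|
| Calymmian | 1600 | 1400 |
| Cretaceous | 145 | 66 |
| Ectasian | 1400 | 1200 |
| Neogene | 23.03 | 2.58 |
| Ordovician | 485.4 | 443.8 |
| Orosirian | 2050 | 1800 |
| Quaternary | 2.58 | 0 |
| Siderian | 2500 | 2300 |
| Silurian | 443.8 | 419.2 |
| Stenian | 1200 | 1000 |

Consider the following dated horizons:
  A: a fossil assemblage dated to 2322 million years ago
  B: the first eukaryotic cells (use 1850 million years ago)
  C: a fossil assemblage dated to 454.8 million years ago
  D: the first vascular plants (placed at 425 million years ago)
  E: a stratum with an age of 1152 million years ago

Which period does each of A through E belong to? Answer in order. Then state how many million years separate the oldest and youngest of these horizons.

A — Siderian; B — Orosirian; C — Ordovician; D — Silurian; E — Stenian; span 1897 million years

Match each age against the start–end ranges in the excerpt: A = 2322 Ma → Siderian (2500–2300); B = 1850 Ma → Orosirian (2050–1800); C = 454.8 Ma → Ordovician (485.4–443.8); D = 425 Ma → Silurian (443.8–419.2); E = 1152 Ma → Stenian (1200–1000).
The largest age is 2322 Ma and the smallest is 425 Ma; their difference is 1897 Myr.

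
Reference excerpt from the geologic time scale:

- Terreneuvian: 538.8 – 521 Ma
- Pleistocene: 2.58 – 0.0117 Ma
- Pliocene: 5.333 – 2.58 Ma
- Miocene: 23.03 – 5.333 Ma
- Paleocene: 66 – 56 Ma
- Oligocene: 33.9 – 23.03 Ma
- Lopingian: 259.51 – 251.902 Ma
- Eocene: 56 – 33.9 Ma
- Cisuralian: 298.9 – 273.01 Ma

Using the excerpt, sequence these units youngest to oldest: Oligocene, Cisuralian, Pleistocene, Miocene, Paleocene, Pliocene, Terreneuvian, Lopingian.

Pleistocene, then Pliocene, then Miocene, then Oligocene, then Paleocene, then Lopingian, then Cisuralian, then Terreneuvian

Sorting by start age (ascending Ma, since larger Ma = older): Pleistocene began 2.58, Pliocene began 5.333, Miocene began 23.03, Oligocene began 33.9, Paleocene began 66, Lopingian began 259.51, Cisuralian began 298.9, Terreneuvian began 538.8.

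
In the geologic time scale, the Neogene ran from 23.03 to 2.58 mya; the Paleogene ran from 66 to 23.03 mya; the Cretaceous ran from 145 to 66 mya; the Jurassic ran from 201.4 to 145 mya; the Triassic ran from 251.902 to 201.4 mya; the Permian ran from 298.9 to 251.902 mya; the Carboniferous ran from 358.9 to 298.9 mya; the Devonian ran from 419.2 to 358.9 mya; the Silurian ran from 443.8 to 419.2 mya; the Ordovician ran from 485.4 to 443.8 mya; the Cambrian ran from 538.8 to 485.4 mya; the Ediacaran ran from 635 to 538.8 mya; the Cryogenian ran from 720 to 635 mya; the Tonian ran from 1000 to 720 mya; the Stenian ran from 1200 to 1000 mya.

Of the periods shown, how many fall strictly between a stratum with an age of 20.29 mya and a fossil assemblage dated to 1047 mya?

13

1047 Ma sits inside the Stenian (1200–1000) and 20.29 Ma inside the Neogene (23.03–2.58); neither of those is wholly between the two dates.
The listed periods lying completely between them are Tonian, Cryogenian, Ediacaran, Cambrian, Ordovician, Silurian, Devonian, Carboniferous, Permian, Triassic, Jurassic, Cretaceous, Paleogene — 13 in all.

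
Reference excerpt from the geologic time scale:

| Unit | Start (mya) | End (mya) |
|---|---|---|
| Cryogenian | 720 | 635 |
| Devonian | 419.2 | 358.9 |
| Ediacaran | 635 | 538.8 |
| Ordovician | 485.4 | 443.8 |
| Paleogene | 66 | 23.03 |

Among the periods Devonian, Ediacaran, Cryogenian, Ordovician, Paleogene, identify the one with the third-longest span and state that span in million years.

Start − end for each: Devonian 419.2 − 358.9 = 60.3; Ediacaran 635 − 538.8 = 96.2; Cryogenian 720 − 635 = 85; Ordovician 485.4 − 443.8 = 41.6; Paleogene 66 − 23.03 = 42.97.
Ranking these from longest: Ediacaran > Cryogenian > Devonian > Paleogene > Ordovician.
Position 3 in that ranking is Devonian, which lasted 60.3 Myr.

Devonian, 60.3 million years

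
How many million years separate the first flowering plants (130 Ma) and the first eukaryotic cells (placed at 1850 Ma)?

1850 − 130 = 1720 million years.

1720 million years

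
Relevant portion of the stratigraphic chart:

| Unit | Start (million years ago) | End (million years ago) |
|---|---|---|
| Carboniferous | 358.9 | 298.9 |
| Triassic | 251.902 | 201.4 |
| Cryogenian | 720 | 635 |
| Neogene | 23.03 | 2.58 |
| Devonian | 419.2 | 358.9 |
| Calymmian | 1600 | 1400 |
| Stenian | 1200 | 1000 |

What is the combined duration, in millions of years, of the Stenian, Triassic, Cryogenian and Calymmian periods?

535.502 million years

Each duration: Stenian = 200; Triassic = 50.502; Cryogenian = 85; Calymmian = 200.
Sum: 200 + 50.502 + 85 + 200 = 535.502 Myr.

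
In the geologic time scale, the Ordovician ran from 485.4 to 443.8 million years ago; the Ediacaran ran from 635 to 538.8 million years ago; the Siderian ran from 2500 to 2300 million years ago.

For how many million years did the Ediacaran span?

96.2 million years

635 − 538.8 = 96.2 million years.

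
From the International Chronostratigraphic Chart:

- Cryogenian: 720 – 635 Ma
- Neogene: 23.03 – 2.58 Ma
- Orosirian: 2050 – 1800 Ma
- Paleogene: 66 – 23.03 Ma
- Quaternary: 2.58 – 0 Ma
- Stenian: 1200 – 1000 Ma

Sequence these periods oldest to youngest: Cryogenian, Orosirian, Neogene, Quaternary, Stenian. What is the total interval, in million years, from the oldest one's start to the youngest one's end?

Orosirian → Stenian → Cryogenian → Neogene → Quaternary; total span 2050 Myr

Start ages (Ma): Orosirian 2050, Stenian 1200, Cryogenian 720, Neogene 23.03, Quaternary 2.58.
Ordered oldest to youngest: Orosirian, Stenian, Cryogenian, Neogene, Quaternary.
Span = 2050 − 0 = 2050 Myr.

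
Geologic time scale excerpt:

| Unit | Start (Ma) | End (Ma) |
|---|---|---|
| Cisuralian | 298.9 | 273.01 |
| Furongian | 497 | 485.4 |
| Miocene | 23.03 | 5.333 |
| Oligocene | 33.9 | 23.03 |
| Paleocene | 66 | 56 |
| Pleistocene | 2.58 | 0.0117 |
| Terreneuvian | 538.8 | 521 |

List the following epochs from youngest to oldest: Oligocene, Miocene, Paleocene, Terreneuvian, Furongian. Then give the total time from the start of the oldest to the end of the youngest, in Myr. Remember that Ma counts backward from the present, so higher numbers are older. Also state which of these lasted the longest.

Miocene, Oligocene, Paleocene, Furongian, Terreneuvian; total span 533.467 Myr; longest is Terreneuvian

Start ages (Ma): Terreneuvian 538.8, Furongian 497, Paleocene 66, Oligocene 33.9, Miocene 23.03.
Ordered youngest to oldest: Miocene, Oligocene, Paleocene, Furongian, Terreneuvian.
Span = 538.8 − 5.333 = 533.467 Myr.
Durations: Furongian 11.6, Terreneuvian 17.8, Miocene 17.697, Paleocene 10, Oligocene 10.87 → longest is Terreneuvian (17.8 Myr).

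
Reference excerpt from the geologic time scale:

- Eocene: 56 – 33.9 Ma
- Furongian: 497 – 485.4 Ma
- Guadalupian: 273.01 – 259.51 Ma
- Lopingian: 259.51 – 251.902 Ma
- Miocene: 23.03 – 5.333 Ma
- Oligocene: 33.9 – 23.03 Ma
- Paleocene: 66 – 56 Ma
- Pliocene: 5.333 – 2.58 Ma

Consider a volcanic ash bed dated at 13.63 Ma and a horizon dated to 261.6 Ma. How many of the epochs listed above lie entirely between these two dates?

4

The older date is 261.6 Ma and the younger is 13.63 Ma.
Epochs with start < 261.6 and end > 13.63 Ma: Lopingian (259.51–251.902), Paleocene (66–56), Eocene (56–33.9), Oligocene (33.9–23.03).
That is 4 complete epochs.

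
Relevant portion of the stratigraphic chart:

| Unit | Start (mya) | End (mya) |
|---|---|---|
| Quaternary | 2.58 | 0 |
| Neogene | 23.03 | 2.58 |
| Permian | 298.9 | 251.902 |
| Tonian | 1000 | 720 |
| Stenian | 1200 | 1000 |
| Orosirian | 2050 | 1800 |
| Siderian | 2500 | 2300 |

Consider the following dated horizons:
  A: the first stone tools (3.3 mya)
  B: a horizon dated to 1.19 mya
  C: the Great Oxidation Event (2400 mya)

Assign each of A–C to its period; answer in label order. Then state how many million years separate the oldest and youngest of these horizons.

Match each age against the start–end ranges in the excerpt: A = 3.3 Ma → Neogene (23.03–2.58); B = 1.19 Ma → Quaternary (2.58–0); C = 2400 Ma → Siderian (2500–2300).
The largest age is 2400 Ma and the smallest is 1.19 Ma; their difference is 2398.81 Myr.

A — Neogene; B — Quaternary; C — Siderian; span 2398.81 million years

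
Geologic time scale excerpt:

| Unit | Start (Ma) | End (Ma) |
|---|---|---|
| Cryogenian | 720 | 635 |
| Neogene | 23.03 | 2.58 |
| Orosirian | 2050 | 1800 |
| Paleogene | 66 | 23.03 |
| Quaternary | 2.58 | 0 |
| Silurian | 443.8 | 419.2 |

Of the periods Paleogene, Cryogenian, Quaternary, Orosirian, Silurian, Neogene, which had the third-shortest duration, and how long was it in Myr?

Start − end for each: Paleogene 66 − 23.03 = 42.97; Cryogenian 720 − 635 = 85; Quaternary 2.58 − 0 = 2.58; Orosirian 2050 − 1800 = 250; Silurian 443.8 − 419.2 = 24.6; Neogene 23.03 − 2.58 = 20.45.
Ranking these from shortest: Quaternary < Neogene < Silurian < Paleogene < Cryogenian < Orosirian.
Position 3 in that ranking is Silurian, which lasted 24.6 Myr.

Silurian, 24.6 million years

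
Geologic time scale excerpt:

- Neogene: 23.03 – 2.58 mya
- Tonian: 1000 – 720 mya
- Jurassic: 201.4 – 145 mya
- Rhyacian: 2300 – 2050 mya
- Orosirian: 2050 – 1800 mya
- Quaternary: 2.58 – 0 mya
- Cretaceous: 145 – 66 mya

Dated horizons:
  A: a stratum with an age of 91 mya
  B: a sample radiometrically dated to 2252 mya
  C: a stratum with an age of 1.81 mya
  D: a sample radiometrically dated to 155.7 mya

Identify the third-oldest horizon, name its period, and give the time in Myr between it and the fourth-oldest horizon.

Sorted oldest-first by Ma: B (2252), D (155.7), A (91), C (1.81).
The third oldest is A at 91 Ma, which lies in 145–66 Ma: the Cretaceous.
The fourth oldest is C at 1.81 Ma; separation = |91 − 1.81| = 89.19 Myr.

A, in the Cretaceous; 89.19 million years to C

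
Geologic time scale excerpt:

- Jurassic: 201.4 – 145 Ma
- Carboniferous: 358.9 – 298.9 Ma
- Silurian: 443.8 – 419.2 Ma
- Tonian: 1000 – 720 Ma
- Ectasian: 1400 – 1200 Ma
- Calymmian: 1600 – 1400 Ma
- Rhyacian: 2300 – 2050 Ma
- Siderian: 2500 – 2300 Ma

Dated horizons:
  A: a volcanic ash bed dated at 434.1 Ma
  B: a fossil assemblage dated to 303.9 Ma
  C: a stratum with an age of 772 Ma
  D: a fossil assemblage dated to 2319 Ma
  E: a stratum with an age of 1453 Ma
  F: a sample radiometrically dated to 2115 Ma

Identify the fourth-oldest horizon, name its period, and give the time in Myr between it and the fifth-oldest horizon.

Sorted oldest-first by Ma: D (2319), F (2115), E (1453), C (772), A (434.1), B (303.9).
The fourth oldest is C at 772 Ma, which lies in 1000–720 Ma: the Tonian.
The fifth oldest is A at 434.1 Ma; separation = |772 − 434.1| = 337.9 Myr.

C, in the Tonian; 337.9 million years to A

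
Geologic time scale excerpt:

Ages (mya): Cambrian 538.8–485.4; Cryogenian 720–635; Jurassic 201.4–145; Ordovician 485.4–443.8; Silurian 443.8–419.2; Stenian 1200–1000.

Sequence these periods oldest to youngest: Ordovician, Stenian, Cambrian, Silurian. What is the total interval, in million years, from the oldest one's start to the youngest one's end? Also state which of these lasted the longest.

Stenian → Cambrian → Ordovician → Silurian; total span 780.8 Myr; longest is Stenian

From the excerpt: Ordovician 485.4–443.8; Stenian 1200–1000; Cambrian 538.8–485.4; Silurian 443.8–419.2 (Ma).
Larger Ma is earlier, so the oldest is Stenian and the youngest is Silurian; oldest to youngest: Stenian, Cambrian, Ordovician, Silurian.
Oldest start 1200 minus youngest end 419.2 gives 780.8 Myr overall.
Individual lengths (start − end): Stenian 200; Silurian 24.6; Ordovician 41.6; Cambrian 53.4. The largest is Stenian at 200 Myr.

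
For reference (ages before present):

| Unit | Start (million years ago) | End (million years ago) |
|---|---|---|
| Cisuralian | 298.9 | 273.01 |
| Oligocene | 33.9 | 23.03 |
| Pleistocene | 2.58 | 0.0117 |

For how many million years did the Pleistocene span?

2.5683 million years

2.58 − 0.0117 = 2.5683 million years.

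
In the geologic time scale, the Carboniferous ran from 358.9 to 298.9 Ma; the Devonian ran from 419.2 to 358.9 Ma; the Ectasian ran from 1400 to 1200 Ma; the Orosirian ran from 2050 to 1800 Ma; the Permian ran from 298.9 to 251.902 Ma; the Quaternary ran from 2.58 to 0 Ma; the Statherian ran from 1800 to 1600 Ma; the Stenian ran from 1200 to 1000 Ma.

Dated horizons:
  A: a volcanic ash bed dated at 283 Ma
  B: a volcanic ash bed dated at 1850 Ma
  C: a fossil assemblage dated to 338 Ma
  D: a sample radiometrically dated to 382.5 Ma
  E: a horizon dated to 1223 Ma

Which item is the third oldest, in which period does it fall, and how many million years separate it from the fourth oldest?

Larger Ma means older, so oldest first: B 1850 > E 1223 > D 382.5 > C 338 > A 283.
Counting 3 along gives D (382.5 Ma); the excerpt puts that inside the Devonian, 419.2–358.9 Ma.
Next in line is C (338 Ma), and 382.5 − 338 = 44.5 Myr.

D, in the Devonian; 44.5 million years to C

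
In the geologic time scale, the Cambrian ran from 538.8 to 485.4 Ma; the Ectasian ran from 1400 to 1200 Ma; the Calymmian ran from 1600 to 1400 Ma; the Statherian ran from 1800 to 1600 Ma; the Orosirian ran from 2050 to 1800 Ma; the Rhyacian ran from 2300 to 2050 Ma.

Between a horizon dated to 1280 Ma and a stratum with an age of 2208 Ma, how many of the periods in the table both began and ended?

2208 Ma sits inside the Rhyacian (2300–2050) and 1280 Ma inside the Ectasian (1400–1200); neither of those is wholly between the two dates.
The listed periods lying completely between them are Orosirian, Statherian, Calymmian — 3 in all.

3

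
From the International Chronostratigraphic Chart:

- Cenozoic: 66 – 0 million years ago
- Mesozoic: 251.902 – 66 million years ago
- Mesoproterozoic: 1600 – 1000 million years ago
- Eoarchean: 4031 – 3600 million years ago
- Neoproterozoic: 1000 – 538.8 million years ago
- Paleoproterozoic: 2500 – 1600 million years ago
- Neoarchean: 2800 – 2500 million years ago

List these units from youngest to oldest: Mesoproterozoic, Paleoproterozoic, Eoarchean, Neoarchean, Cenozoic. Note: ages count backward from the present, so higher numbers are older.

Cenozoic, Mesoproterozoic, Paleoproterozoic, Neoarchean, Eoarchean

Read off each span (Ma): Mesoproterozoic 1600–1000; Paleoproterozoic 2500–1600; Eoarchean 4031–3600; Neoarchean 2800–2500; Cenozoic 66–0.
Larger Ma is older, so oldest→youngest is Eoarchean, Neoarchean, Paleoproterozoic, Mesoproterozoic, Cenozoic; reverse it for youngest→oldest.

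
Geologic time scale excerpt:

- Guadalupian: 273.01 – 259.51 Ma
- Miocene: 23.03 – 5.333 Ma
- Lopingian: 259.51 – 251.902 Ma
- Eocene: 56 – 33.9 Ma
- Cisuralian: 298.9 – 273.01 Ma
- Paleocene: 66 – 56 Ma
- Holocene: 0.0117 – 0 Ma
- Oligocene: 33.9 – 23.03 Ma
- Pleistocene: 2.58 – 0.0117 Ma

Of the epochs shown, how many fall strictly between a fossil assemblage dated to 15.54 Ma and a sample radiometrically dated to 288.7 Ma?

The older date is 288.7 Ma and the younger is 15.54 Ma.
Epochs with start < 288.7 and end > 15.54 Ma: Guadalupian (273.01–259.51), Lopingian (259.51–251.902), Paleocene (66–56), Eocene (56–33.9), Oligocene (33.9–23.03).
That is 5 complete epochs.

5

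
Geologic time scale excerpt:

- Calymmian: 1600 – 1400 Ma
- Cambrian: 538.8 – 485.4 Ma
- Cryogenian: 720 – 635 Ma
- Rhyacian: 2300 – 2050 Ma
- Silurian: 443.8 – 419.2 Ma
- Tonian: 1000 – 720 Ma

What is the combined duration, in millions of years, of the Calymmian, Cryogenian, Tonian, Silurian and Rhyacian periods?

839.6 million years

Duration is start − end for each: (1600 − 1400) + (720 − 635) + (1000 − 720) + (443.8 − 419.2) + (2300 − 2050).
That is 200 + 85 + 280 + 24.6 + 250, which totals 839.6 million years.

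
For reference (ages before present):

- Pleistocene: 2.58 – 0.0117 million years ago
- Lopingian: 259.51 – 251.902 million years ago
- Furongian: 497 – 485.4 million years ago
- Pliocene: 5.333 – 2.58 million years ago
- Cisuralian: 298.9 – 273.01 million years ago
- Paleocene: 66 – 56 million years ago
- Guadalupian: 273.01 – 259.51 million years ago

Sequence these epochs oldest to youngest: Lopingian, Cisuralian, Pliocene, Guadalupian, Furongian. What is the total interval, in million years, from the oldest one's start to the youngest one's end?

From the excerpt: Lopingian 259.51–251.902; Cisuralian 298.9–273.01; Pliocene 5.333–2.58; Guadalupian 273.01–259.51; Furongian 497–485.4 (Ma).
Larger Ma is earlier, so the oldest is Furongian and the youngest is Pliocene; oldest to youngest: Furongian, Cisuralian, Guadalupian, Lopingian, Pliocene.
Oldest start 497 minus youngest end 2.58 gives 494.42 Myr overall.

Furongian, Cisuralian, Guadalupian, Lopingian, Pliocene; total span 494.42 Myr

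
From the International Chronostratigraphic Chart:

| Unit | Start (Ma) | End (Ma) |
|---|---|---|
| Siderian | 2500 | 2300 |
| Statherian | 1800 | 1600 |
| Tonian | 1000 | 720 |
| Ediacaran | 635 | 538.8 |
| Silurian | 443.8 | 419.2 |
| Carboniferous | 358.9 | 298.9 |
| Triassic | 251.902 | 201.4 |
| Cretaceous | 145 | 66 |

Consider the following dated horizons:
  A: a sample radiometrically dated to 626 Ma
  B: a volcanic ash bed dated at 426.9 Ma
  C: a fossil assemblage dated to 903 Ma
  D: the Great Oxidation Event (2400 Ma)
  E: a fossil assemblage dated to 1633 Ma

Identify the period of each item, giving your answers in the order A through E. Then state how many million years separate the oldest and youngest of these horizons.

A — Ediacaran; B — Silurian; C — Tonian; D — Siderian; E — Statherian; span 1973.1 million years

A: 626 Ma lies in 635–538.8 Ma, so Ediacaran.
B: 426.9 Ma lies in 443.8–419.2 Ma, so Silurian.
C: 903 Ma lies in 1000–720 Ma, so Tonian.
D: 2400 Ma lies in 2500–2300 Ma, so Siderian.
E: 1633 Ma lies in 1800–1600 Ma, so Statherian.
Oldest = 2400 Ma, youngest = 426.9 Ma → span 1973.1 Myr.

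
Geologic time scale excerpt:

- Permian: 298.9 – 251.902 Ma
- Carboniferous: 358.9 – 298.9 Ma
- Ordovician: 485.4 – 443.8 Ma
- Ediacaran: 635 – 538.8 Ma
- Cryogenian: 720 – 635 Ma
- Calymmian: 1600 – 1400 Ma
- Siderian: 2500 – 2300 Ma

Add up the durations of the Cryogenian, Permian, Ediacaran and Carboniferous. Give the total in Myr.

Each duration: Cryogenian = 85; Permian = 46.998; Ediacaran = 96.2; Carboniferous = 60.
Sum: 85 + 46.998 + 96.2 + 60 = 288.198 Myr.

288.198 million years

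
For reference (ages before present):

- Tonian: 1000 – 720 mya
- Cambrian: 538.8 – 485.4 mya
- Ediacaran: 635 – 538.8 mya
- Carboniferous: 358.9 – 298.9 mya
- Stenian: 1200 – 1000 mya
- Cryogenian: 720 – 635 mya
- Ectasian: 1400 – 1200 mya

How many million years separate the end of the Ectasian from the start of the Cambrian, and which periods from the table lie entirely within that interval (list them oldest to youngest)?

The Ectasian closes at 1200 Ma and the Cambrian opens at 538.8 Ma, so the interval is 1200 − 538.8 = 661.2 Myr.
A period fits inside if it starts at or after 1200 Ma and ends at or before 538.8 Ma; oldest first that gives Stenian, Tonian, Cryogenian, Ediacaran.

661.2 million years; Stenian, Tonian, Cryogenian, Ediacaran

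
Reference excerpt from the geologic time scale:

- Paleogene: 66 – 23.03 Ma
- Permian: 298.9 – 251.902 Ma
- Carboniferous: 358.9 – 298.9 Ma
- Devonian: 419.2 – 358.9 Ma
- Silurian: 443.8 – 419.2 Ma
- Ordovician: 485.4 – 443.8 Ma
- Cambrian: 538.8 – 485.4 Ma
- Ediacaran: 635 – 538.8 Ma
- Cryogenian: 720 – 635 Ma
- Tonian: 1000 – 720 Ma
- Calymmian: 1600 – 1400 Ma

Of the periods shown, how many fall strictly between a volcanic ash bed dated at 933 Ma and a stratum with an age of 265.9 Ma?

7

933 Ma sits inside the Tonian (1000–720) and 265.9 Ma inside the Permian (298.9–251.902); neither of those is wholly between the two dates.
The listed periods lying completely between them are Cryogenian, Ediacaran, Cambrian, Ordovician, Silurian, Devonian, Carboniferous — 7 in all.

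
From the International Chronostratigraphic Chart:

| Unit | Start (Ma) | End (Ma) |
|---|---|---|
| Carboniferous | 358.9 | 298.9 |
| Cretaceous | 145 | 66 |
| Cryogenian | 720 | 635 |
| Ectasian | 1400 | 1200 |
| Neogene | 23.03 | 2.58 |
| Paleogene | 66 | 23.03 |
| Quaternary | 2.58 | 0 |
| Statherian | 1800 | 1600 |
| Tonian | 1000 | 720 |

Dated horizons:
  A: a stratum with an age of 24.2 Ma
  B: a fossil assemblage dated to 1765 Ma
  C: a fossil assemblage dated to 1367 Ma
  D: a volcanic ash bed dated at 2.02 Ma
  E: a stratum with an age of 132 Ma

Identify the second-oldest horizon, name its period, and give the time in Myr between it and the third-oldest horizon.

C, in the Ectasian; 1235 million years to E

Larger Ma means older, so oldest first: B 1765 > C 1367 > E 132 > A 24.2 > D 2.02.
Counting 2 along gives C (1367 Ma); the excerpt puts that inside the Ectasian, 1400–1200 Ma.
Next in line is E (132 Ma), and 1367 − 132 = 1235 Myr.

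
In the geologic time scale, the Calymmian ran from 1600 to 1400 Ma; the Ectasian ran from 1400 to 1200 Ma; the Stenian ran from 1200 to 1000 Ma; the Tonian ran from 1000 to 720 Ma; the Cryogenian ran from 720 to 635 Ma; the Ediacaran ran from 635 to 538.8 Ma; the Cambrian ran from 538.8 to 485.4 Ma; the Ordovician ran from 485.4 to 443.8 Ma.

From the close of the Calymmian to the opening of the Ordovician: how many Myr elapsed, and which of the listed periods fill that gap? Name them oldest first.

914.6 million years; Ectasian, Stenian, Tonian, Cryogenian, Ediacaran, Cambrian

End of Calymmian = 1400 Ma; start of Ordovician = 485.4 Ma.
Gap = 1400 − 485.4 = 914.6 Myr.
Periods wholly inside 1400–485.4 Ma: Ectasian (1400–1200), Stenian (1200–1000), Tonian (1000–720), Cryogenian (720–635), Ediacaran (635–538.8), Cambrian (538.8–485.4).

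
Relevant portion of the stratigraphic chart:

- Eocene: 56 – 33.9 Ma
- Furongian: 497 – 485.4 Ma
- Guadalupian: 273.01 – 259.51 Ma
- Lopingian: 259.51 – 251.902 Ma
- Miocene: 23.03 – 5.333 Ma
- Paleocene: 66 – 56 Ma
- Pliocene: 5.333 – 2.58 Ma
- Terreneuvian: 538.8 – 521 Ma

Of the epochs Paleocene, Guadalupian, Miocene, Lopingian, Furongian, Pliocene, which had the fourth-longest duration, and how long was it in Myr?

Paleocene, 10 million years

Start − end for each: Paleocene 66 − 56 = 10; Guadalupian 273.01 − 259.51 = 13.5; Miocene 23.03 − 5.333 = 17.697; Lopingian 259.51 − 251.902 = 7.608; Furongian 497 − 485.4 = 11.6; Pliocene 5.333 − 2.58 = 2.753.
Ranking these from longest: Miocene > Guadalupian > Furongian > Paleocene > Lopingian > Pliocene.
Position 4 in that ranking is Paleocene, which lasted 10 Myr.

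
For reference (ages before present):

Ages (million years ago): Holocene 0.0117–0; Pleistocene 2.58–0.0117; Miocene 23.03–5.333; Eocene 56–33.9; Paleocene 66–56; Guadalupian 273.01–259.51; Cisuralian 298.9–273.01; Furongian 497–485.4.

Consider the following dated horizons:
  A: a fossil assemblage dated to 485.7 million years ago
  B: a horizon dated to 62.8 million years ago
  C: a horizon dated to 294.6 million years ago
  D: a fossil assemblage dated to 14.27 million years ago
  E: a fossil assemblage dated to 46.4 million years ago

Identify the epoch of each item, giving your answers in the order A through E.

A: 485.7 Ma lies in 497–485.4 Ma, so Furongian.
B: 62.8 Ma lies in 66–56 Ma, so Paleocene.
C: 294.6 Ma lies in 298.9–273.01 Ma, so Cisuralian.
D: 14.27 Ma lies in 23.03–5.333 Ma, so Miocene.
E: 46.4 Ma lies in 56–33.9 Ma, so Eocene.

A — Furongian; B — Paleocene; C — Cisuralian; D — Miocene; E — Eocene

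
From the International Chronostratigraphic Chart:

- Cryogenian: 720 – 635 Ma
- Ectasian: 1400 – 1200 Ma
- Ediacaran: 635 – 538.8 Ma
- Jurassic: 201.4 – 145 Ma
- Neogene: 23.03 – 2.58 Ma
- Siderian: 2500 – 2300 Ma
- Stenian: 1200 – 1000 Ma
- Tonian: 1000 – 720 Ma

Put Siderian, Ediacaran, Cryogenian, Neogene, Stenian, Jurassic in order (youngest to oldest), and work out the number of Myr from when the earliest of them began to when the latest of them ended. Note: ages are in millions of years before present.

Start ages (Ma): Siderian 2500, Stenian 1200, Cryogenian 720, Ediacaran 635, Jurassic 201.4, Neogene 23.03.
Ordered youngest to oldest: Neogene, Jurassic, Ediacaran, Cryogenian, Stenian, Siderian.
Span = 2500 − 2.58 = 2497.42 Myr.

Neogene, Jurassic, Ediacaran, Cryogenian, Stenian, Siderian; total span 2497.42 Myr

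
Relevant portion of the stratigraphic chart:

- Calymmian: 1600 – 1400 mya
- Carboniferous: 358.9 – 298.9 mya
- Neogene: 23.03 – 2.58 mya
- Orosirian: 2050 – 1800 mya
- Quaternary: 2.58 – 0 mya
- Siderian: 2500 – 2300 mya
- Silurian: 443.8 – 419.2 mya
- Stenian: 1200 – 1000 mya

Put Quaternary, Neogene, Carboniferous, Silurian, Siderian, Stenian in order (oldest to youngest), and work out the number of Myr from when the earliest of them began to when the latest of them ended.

From the excerpt: Quaternary 2.58–0; Neogene 23.03–2.58; Carboniferous 358.9–298.9; Silurian 443.8–419.2; Siderian 2500–2300; Stenian 1200–1000 (Ma).
Larger Ma is earlier, so the oldest is Siderian and the youngest is Quaternary; oldest to youngest: Siderian, Stenian, Silurian, Carboniferous, Neogene, Quaternary.
Oldest start 2500 minus youngest end 0 gives 2500 Myr overall.

Siderian → Stenian → Silurian → Carboniferous → Neogene → Quaternary; total span 2500 Myr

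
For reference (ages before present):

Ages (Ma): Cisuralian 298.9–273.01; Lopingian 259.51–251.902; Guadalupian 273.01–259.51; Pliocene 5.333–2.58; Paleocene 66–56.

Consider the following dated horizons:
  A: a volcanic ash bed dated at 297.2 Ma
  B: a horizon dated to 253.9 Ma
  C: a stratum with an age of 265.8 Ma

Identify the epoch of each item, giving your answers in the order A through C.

Match each age against the start–end ranges in the excerpt: A = 297.2 Ma → Cisuralian (298.9–273.01); B = 253.9 Ma → Lopingian (259.51–251.902); C = 265.8 Ma → Guadalupian (273.01–259.51).

A — Cisuralian; B — Lopingian; C — Guadalupian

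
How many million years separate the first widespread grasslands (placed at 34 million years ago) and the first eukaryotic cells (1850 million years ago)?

1816 million years

1850 − 34 = 1816 million years.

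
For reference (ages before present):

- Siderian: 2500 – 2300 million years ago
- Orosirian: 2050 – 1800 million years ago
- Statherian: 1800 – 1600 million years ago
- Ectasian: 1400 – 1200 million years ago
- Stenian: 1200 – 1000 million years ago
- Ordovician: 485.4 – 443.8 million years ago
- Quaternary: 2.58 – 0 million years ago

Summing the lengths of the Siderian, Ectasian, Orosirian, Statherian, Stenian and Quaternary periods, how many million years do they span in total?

1052.58 million years

Duration is start − end for each: (2500 − 2300) + (1400 − 1200) + (2050 − 1800) + (1800 − 1600) + (1200 − 1000) + (2.58 − 0).
That is 200 + 200 + 250 + 200 + 200 + 2.58, which totals 1052.58 million years.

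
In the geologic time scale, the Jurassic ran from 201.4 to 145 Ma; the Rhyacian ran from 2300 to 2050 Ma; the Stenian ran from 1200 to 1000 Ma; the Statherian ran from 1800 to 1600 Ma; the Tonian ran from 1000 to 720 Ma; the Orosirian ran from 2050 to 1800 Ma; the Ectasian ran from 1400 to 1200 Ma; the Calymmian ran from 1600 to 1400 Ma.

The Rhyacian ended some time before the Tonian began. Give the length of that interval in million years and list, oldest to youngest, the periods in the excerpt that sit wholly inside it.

The Rhyacian closes at 2050 Ma and the Tonian opens at 1000 Ma, so the interval is 2050 − 1000 = 1050 Myr.
A period fits inside if it starts at or after 2050 Ma and ends at or before 1000 Ma; oldest first that gives Orosirian, Statherian, Calymmian, Ectasian, Stenian.

1050 million years; Orosirian, Statherian, Calymmian, Ectasian, Stenian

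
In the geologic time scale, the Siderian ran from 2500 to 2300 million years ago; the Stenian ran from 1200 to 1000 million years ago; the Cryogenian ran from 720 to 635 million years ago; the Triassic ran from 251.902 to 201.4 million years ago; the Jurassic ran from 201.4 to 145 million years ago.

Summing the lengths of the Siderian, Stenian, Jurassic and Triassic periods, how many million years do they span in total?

Each duration: Siderian = 200; Stenian = 200; Jurassic = 56.4; Triassic = 50.502.
Sum: 200 + 200 + 56.4 + 50.502 = 506.902 Myr.

506.902 million years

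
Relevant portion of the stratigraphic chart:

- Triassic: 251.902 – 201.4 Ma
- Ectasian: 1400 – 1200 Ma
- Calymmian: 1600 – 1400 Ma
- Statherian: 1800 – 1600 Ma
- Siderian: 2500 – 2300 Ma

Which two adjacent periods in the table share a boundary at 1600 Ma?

Statherian and Calymmian

The Statherian ends at 1600 Ma and the Calymmian begins at 1600 Ma, so they share that boundary.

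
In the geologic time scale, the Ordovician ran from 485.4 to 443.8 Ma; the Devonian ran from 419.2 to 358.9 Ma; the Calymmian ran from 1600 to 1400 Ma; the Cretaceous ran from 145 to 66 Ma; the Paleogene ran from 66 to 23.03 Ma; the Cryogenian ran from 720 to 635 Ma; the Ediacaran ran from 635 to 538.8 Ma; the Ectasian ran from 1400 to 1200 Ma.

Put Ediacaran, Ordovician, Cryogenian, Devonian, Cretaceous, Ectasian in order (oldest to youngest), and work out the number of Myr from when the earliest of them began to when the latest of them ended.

Ectasian → Cryogenian → Ediacaran → Ordovician → Devonian → Cretaceous; total span 1334 Myr

From the excerpt: Ediacaran 635–538.8; Ordovician 485.4–443.8; Cryogenian 720–635; Devonian 419.2–358.9; Cretaceous 145–66; Ectasian 1400–1200 (Ma).
Larger Ma is earlier, so the oldest is Ectasian and the youngest is Cretaceous; oldest to youngest: Ectasian, Cryogenian, Ediacaran, Ordovician, Devonian, Cretaceous.
Oldest start 1400 minus youngest end 66 gives 1334 Myr overall.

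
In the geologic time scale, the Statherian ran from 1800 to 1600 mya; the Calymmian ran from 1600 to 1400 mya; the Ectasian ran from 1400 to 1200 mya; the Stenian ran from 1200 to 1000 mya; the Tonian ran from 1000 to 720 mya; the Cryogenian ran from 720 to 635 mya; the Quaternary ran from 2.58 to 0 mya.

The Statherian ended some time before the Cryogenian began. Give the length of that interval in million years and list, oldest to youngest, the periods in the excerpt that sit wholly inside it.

880 million years; Calymmian, Ectasian, Stenian, Tonian

End of Statherian = 1600 Ma; start of Cryogenian = 720 Ma.
Gap = 1600 − 720 = 880 Myr.
Periods wholly inside 1600–720 Ma: Calymmian (1600–1400), Ectasian (1400–1200), Stenian (1200–1000), Tonian (1000–720).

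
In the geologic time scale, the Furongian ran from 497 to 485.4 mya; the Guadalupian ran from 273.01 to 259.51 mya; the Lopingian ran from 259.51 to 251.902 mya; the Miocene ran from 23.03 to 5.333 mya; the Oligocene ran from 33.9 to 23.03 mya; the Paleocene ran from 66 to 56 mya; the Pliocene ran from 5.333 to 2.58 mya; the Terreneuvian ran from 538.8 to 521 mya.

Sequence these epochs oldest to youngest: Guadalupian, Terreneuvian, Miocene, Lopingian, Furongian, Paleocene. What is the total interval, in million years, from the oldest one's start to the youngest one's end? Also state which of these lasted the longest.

From the excerpt: Guadalupian 273.01–259.51; Terreneuvian 538.8–521; Miocene 23.03–5.333; Lopingian 259.51–251.902; Furongian 497–485.4; Paleocene 66–56 (Ma).
Larger Ma is earlier, so the oldest is Terreneuvian and the youngest is Miocene; oldest to youngest: Terreneuvian, Furongian, Guadalupian, Lopingian, Paleocene, Miocene.
Oldest start 538.8 minus youngest end 5.333 gives 533.467 Myr overall.
Individual lengths (start − end): Furongian 11.6; Terreneuvian 17.8; Guadalupian 13.5; Lopingian 7.608; Paleocene 10; Miocene 17.697. The largest is Terreneuvian at 17.8 Myr.

Terreneuvian → Furongian → Guadalupian → Lopingian → Paleocene → Miocene; total span 533.467 Myr; longest is Terreneuvian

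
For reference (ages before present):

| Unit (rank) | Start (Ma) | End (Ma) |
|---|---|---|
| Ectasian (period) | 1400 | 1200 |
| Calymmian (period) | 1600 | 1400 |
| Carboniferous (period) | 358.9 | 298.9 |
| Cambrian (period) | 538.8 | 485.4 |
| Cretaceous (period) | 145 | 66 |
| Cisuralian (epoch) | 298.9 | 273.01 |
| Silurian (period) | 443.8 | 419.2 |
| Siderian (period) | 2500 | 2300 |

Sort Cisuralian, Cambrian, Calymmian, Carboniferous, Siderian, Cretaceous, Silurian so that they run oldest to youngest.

The oldest of these is Siderian (starts 2500 Ma) and the youngest is Cretaceous (ends 66 Ma).
In between, by decreasing start age: Calymmian (1600), Cambrian (538.8), Silurian (443.8), Carboniferous (358.9), Cisuralian (298.9).

Siderian, Calymmian, Cambrian, Silurian, Carboniferous, Cisuralian, Cretaceous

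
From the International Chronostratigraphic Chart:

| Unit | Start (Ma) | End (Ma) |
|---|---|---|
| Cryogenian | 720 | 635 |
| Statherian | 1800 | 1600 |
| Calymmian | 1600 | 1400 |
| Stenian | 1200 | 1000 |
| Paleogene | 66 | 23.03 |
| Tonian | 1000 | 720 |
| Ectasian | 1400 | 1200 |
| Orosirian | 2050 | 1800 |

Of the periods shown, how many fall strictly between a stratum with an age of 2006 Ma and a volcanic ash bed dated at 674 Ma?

The older date is 2006 Ma and the younger is 674 Ma.
Periods with start < 2006 and end > 674 Ma: Statherian (1800–1600), Calymmian (1600–1400), Ectasian (1400–1200), Stenian (1200–1000), Tonian (1000–720).
That is 5 complete periods.

5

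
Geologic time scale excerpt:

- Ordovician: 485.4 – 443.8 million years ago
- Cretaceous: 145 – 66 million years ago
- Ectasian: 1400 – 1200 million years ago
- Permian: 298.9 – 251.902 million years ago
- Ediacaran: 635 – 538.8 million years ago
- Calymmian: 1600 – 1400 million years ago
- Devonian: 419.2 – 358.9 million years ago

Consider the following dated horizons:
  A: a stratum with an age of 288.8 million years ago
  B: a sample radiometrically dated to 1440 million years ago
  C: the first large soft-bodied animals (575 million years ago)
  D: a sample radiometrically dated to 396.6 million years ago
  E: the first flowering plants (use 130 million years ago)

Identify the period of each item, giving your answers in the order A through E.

A — Permian; B — Calymmian; C — Ediacaran; D — Devonian; E — Cretaceous

Match each age against the start–end ranges in the excerpt: A = 288.8 Ma → Permian (298.9–251.902); B = 1440 Ma → Calymmian (1600–1400); C = 575 Ma → Ediacaran (635–538.8); D = 396.6 Ma → Devonian (419.2–358.9); E = 130 Ma → Cretaceous (145–66).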